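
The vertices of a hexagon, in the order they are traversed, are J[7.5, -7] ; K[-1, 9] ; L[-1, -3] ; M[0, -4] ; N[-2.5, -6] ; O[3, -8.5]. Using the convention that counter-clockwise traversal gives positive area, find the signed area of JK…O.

Σ = (60.5) + (12) + (4) + (-10) + (39.25) + (42.75) = 148.5
Signed area = Σ/2 = 74.25 (positive ⇒ counter-clockwise traversal).

74.25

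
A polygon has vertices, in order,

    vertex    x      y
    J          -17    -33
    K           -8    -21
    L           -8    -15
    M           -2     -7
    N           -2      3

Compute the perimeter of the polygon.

|JK| = √((9)² + (12)²) = √225 = 15
|KL| = √((0)² + (6)²) = √36 = 6
|LM| = √((6)² + (8)²) = √100 = 10
|MN| = √((0)² + (10)²) = √100 = 10
|NJ| = √((-15)² + (-36)²) = √1521 = 39
Perimeter = 15 + 6 + 10 + 10 + 39 = 80.

80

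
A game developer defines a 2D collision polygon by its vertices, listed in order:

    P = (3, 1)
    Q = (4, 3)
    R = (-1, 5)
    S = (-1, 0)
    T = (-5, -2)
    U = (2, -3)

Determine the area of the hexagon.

Apply the shoelace formula: 2A = Σ (x_i·y_{i+1} − x_{i+1}·y_i), indices taken mod 6.
P→Q: (3)(3) − (4)(1) = 5
Q→R: (4)(5) − (-1)(3) = 23
R→S: (-1)(0) − (-1)(5) = 5
S→T: (-1)(-2) − (-5)(0) = 2
T→U: (-5)(-3) − (2)(-2) = 19
U→P: (2)(1) − (3)(-3) = 11
Σ = 65
Area = |Σ|/2 = 32.5.

32.5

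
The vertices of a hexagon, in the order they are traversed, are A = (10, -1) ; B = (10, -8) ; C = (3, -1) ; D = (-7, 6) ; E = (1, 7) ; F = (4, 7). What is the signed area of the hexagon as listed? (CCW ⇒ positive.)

Apply the shoelace (surveyor's) formula: 2A = Σ (x_i·y_{i+1} − x_{i+1}·y_i), indices taken mod 6.
Σ = (-70) + (14) + (11) + (-55) + (-21) + (-74) = -195
Signed area = Σ/2 = -97.5 (negative ⇒ clockwise traversal).

-97.5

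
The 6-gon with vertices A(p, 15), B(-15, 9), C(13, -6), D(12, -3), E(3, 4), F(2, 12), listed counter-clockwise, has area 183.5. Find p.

Write out the shoelace sum; only the two edges meeting at A involve p:
2·Area = [(2·15 − p·12) + (p·9 − (-15)·15)] + 91
       = -3·p + 346 = 367
⇒ p = -7.

-7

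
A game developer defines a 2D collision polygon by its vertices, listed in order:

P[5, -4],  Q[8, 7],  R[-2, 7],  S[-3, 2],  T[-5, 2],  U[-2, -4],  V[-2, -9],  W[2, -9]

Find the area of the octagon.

Apply the surveyor's formula: 2A = Σ (x_i·y_{i+1} − x_{i+1}·y_i), indices taken mod 8.
P→Q: (5)(7) − (8)(-4) = 67
Q→R: (8)(7) − (-2)(7) = 70
R→S: (-2)(2) − (-3)(7) = 17
S→T: (-3)(2) − (-5)(2) = 4
T→U: (-5)(-4) − (-2)(2) = 24
U→V: (-2)(-9) − (-2)(-4) = 10
V→W: (-2)(-9) − (2)(-9) = 36
W→P: (2)(-4) − (5)(-9) = 37
Σ = 265
Area = |Σ|/2 = 132.5.

132.5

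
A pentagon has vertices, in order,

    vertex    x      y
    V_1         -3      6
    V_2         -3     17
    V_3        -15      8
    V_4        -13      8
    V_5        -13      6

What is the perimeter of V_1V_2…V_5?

|V_1V_2| = √((0)² + (11)²) = √121 = 11
|V_2V_3| = √((-12)² + (-9)²) = √225 = 15
|V_3V_4| = √((2)² + (0)²) = √4 = 2
|V_4V_5| = √((0)² + (-2)²) = √4 = 2
|V_5V_1| = √((10)² + (0)²) = √100 = 10
Perimeter = 11 + 15 + 2 + 2 + 10 = 40.

40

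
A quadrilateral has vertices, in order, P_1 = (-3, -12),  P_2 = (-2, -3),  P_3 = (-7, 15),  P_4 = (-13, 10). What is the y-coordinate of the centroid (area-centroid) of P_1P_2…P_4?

Apply the surveyor's formula. First the cross-terms c_i = x_i·y_{i+1} − x_{i+1}·y_i:
  -15, -51, 125, 186  ⇒  2A = 245, A = 122.5.
Then Σ (y_i + y_{i+1})·c_i = 2366, so ȳ = 2366 / (6·122.5) = 338/105.

338/105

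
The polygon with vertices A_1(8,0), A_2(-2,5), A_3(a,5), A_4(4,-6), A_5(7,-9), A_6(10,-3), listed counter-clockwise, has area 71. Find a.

-3

The doubled signed area Σ (x_i y_{i+1} − x_{i+1} y_i) is linear in a.
With a=0 it equals 109; the coefficient of a is -11 (from the two edges through A_3).
So -11·a + 109 = 2·71 = 142 ⇒ a = -3.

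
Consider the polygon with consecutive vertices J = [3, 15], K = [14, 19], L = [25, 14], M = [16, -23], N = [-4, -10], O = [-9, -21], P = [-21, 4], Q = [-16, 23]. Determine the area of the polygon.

Apply the shoelace formula: 2A = Σ (x_i·y_{i+1} − x_{i+1}·y_i), indices taken mod 8.
Σ = (-153) + (-279) + (-799) + (-252) + (-6) + (-477) + (-419) + (-309) = -2694
Area = |Σ|/2 = 1347.

1347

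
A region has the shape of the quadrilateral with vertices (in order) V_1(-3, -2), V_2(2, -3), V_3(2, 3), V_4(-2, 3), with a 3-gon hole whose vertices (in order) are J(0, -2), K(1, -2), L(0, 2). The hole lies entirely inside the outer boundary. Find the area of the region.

Outer boundary:
Cross-terms: 13, 12, 12, 13  ⇒  Σ = 50
Area = |Σ|/2 = 25.
Hole:
Apply the shoelace (surveyor's) formula: 2A = Σ (x_i·y_{i+1} − x_{i+1}·y_i), indices taken mod 3.
Σ = (2) + (2) + (0) = 4
Area = |Σ|/2 = 2.
Net area = 25 − 2 = 23.

23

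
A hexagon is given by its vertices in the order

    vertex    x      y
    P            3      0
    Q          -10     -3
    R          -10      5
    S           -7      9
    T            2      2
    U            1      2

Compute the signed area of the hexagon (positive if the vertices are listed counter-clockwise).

-90

P→Q: (3)(-3) − (-10)(0) = -9
Q→R: (-10)(5) − (-10)(-3) = -80
R→S: (-10)(9) − (-7)(5) = -55
S→T: (-7)(2) − (2)(9) = -32
T→U: (2)(2) − (1)(2) = 2
U→P: (1)(0) − (3)(2) = -6
Σ = -180
Signed area = Σ/2 = -90 (negative ⇒ clockwise traversal).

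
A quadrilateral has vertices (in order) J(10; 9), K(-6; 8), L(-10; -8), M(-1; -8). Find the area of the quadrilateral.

202.5

J→K: (10)(8) − (-6)(9) = 134
K→L: (-6)(-8) − (-10)(8) = 128
L→M: (-10)(-8) − (-1)(-8) = 72
M→J: (-1)(9) − (10)(-8) = 71
Σ = 405
Area = |Σ|/2 = 202.5.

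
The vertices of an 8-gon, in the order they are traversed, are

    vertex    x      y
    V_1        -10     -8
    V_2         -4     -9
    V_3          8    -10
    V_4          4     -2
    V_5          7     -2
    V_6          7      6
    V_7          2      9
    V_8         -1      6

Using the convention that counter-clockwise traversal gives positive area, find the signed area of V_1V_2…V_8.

Apply Gauss's area formula: 2A = Σ (x_i·y_{i+1} − x_{i+1}·y_i), indices taken mod 8.
Σ = (58) + (112) + (24) + (6) + (56) + (51) + (21) + (68) = 396
Signed area = Σ/2 = 198 (positive ⇒ counter-clockwise traversal).

198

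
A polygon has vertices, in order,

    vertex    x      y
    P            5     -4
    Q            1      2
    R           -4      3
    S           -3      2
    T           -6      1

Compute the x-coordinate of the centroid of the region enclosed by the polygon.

-28/81

Apply the surveyor's formula. First the cross-terms c_i = x_i·y_{i+1} − x_{i+1}·y_i:
  14, 11, 1, 9, 19  ⇒  2A = 54, A = 27.
Then Σ (x_i + x_{i+1})·c_i = -56, so x̄ = -56 / (6·27) = -28/81.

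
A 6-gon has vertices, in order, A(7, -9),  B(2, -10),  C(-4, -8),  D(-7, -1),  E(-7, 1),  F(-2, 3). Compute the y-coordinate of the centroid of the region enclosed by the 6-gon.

-401/98

Apply the surveyor's formula. First the cross-terms c_i = x_i·y_{i+1} − x_{i+1}·y_i:
  -52, -56, -52, -14, -19, -3  ⇒  2A = -196, A = -98.
Then Σ (y_i + y_{i+1})·c_i = 2406, so ȳ = 2406 / (6·(-98)) = -401/98.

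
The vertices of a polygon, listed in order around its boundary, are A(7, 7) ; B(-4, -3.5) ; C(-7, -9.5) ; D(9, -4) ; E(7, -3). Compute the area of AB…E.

Apply the shoelace formula: 2A = Σ (x_i·y_{i+1} − x_{i+1}·y_i), indices taken mod 5.
Cross-terms: 3.5, 13.5, 113.5, 1, 70  ⇒  Σ = 201.5
Area = |Σ|/2 = 100.75.

100.75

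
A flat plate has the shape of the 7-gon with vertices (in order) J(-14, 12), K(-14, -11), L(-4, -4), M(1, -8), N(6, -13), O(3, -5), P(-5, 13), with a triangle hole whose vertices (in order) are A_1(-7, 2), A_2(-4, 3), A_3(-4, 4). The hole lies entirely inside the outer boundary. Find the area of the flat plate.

Outer boundary:
Apply the shoelace formula: 2A = Σ (x_i·y_{i+1} − x_{i+1}·y_i), indices taken mod 7.
Σ = (322) + (12) + (36) + (35) + (9) + (14) + (122) = 550
Area = |Σ|/2 = 275.
Hole:
A_1→A_2: (-7)(3) − (-4)(2) = -13
A_2→A_3: (-4)(4) − (-4)(3) = -4
A_3→A_1: (-4)(2) − (-7)(4) = 20
Σ = 3
Area = |Σ|/2 = 1.5.
Net area = 275 − 1.5 = 273.5.

273.5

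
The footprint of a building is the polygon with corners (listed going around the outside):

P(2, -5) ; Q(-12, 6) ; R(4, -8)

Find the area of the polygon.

10

Apply the shoelace formula: 2A = Σ (x_i·y_{i+1} − x_{i+1}·y_i), indices taken mod 3.
P→Q: (2)(6) − (-12)(-5) = -48
Q→R: (-12)(-8) − (4)(6) = 72
R→P: (4)(-5) − (2)(-8) = -4
Σ = 20
Area = |Σ|/2 = 10.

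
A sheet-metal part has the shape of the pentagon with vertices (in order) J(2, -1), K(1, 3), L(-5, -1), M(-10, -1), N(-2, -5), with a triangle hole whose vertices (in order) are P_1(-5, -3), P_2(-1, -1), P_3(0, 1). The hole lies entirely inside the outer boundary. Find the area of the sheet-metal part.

35

Outer boundary:
Σ = (7) + (14) + (-5) + (48) + (12) = 76
Area = |Σ|/2 = 38.
Hole:
Apply the surveyor's formula: 2A = Σ (x_i·y_{i+1} − x_{i+1}·y_i), indices taken mod 3.
Cross-terms: 2, -1, 5  ⇒  Σ = 6
Area = |Σ|/2 = 3.
Net area = 38 − 3 = 35.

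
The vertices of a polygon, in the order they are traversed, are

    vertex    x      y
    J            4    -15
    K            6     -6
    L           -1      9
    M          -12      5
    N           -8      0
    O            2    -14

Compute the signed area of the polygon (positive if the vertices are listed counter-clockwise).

Σ = (66) + (48) + (103) + (40) + (112) + (26) = 395
Signed area = Σ/2 = 197.5 (positive ⇒ counter-clockwise traversal).

197.5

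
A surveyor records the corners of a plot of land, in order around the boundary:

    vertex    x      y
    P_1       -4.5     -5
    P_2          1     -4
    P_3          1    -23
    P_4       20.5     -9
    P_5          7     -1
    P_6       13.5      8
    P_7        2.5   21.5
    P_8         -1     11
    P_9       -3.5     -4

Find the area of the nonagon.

469.875

Apply the surveyor's formula: 2A = Σ (x_i·y_{i+1} − x_{i+1}·y_i), indices taken mod 9.
Cross-terms: 23, -19, 462.5, 42.5, 69.5, 270.25, 49, 42.5, -0.5  ⇒  Σ = 939.75
Area = |Σ|/2 = 469.875.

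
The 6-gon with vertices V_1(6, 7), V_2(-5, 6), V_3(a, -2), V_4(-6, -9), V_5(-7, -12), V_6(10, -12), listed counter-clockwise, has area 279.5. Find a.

-9

The doubled signed area Σ (x_i y_{i+1} − x_{i+1} y_i) is linear in a.
With a=0 it equals 424; the coefficient of a is -15 (from the two edges through V_3).
So -15·a + 424 = 2·279.5 = 559 ⇒ a = -9.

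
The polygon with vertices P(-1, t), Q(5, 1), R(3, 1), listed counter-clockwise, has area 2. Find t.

Write out the shoelace sum; only the two edges meeting at P involve t:
2·Area = [(3·t − (-1)·1) + ((-1)·1 − 5·t)] + 2
       = -2·t + 2 = 4
⇒ t = -1.

-1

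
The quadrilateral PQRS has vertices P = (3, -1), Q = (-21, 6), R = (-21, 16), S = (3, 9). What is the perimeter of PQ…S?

70

|PQ| = √((-24)² + (7)²) = √625 = 25
|QR| = √((0)² + (10)²) = √100 = 10
|RS| = √((24)² + (-7)²) = √625 = 25
|SP| = √((0)² + (-10)²) = √100 = 10
Perimeter = 25 + 10 + 25 + 10 = 70.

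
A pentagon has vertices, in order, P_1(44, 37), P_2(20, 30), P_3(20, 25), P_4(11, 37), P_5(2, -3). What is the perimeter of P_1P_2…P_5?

|P_1P_2| = √((-24)² + (-7)²) = √625 = 25
|P_2P_3| = √((0)² + (-5)²) = √25 = 5
|P_3P_4| = √((-9)² + (12)²) = √225 = 15
|P_4P_5| = √((-9)² + (-40)²) = √1681 = 41
|P_5P_1| = √((42)² + (40)²) = √3364 = 58
Perimeter = 25 + 5 + 15 + 41 + 58 = 144.

144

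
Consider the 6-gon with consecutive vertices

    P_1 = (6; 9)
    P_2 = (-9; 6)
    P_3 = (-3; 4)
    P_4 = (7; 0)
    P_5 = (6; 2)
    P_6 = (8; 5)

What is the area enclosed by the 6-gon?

70.5

Apply Gauss's area formula: 2A = Σ (x_i·y_{i+1} − x_{i+1}·y_i), indices taken mod 6.
Cross-terms: 117, -18, -28, 14, 14, 42  ⇒  Σ = 141
Area = |Σ|/2 = 70.5.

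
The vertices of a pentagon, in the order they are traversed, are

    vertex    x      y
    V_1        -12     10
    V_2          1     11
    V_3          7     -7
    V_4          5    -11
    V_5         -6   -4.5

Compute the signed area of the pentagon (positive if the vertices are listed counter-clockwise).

-235.25

Σ = (-142) + (-84) + (-42) + (-88.5) + (-114) = -470.5
Signed area = Σ/2 = -235.25 (negative ⇒ clockwise traversal).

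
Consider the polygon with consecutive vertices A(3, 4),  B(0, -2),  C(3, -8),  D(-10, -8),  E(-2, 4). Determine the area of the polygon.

Apply the surveyor's formula: 2A = Σ (x_i·y_{i+1} − x_{i+1}·y_i), indices taken mod 5.
A→B: (3)(-2) − (0)(4) = -6
B→C: (0)(-8) − (3)(-2) = 6
C→D: (3)(-8) − (-10)(-8) = -104
D→E: (-10)(4) − (-2)(-8) = -56
E→A: (-2)(4) − (3)(4) = -20
Σ = -180
Area = |Σ|/2 = 90.

90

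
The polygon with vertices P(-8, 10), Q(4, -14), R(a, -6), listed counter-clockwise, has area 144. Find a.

Write out the shoelace sum; only the two edges meeting at R involve a:
2·Area = [(4·(-6) − a·(-14)) + (a·10 − (-8)·(-6))] + 72
       = 24·a + 0 = 288
⇒ a = 12.

12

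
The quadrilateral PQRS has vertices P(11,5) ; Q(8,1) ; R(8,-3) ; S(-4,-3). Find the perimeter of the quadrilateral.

|PQ| = √((-3)² + (-4)²) = √25 = 5
|QR| = √((0)² + (-4)²) = √16 = 4
|RS| = √((-12)² + (0)²) = √144 = 12
|SP| = √((15)² + (8)²) = √289 = 17
Perimeter = 5 + 4 + 12 + 17 = 38.

38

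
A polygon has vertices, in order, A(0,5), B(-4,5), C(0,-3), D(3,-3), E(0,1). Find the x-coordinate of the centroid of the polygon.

-23/33

Apply the surveyor's formula. First the cross-terms c_i = x_i·y_{i+1} − x_{i+1}·y_i:
  20, 12, 9, 3, 0  ⇒  2A = 44, A = 22.
Then Σ (x_i + x_{i+1})·c_i = -92, so x̄ = -92 / (6·22) = -23/33.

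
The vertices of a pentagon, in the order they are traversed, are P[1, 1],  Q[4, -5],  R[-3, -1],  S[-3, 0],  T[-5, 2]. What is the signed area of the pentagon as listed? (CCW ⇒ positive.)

-22

Σ = (-9) + (-19) + (-3) + (-6) + (-7) = -44
Signed area = Σ/2 = -22 (negative ⇒ clockwise traversal).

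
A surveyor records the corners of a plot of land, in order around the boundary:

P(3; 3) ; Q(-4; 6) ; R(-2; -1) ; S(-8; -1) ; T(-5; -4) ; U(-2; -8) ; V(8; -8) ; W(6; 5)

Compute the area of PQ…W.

135

Cross-terms: 30, 16, -6, 27, 32, 80, 88, 3  ⇒  Σ = 270
Area = |Σ|/2 = 135.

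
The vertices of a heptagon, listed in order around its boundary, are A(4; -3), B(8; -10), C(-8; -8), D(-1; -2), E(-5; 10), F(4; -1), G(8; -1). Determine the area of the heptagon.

Σ = (-16) + (-144) + (8) + (-20) + (-35) + (4) + (-20) = -223
Area = |Σ|/2 = 111.5.

111.5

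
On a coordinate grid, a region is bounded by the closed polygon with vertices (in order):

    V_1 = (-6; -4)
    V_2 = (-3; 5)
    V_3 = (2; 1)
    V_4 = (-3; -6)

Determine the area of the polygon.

44

Apply the shoelace formula: 2A = Σ (x_i·y_{i+1} − x_{i+1}·y_i), indices taken mod 4.
Σ = (-42) + (-13) + (-9) + (-24) = -88
Area = |Σ|/2 = 44.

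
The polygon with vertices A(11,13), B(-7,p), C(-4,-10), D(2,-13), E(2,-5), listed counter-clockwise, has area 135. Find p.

Write out the shoelace sum; only the two edges meeting at B involve p:
2·Area = [(11·p − (-7)·13) + ((-7)·(-10) − (-4)·p)] + 169
       = 15·p + 330 = 270
⇒ p = -4.

-4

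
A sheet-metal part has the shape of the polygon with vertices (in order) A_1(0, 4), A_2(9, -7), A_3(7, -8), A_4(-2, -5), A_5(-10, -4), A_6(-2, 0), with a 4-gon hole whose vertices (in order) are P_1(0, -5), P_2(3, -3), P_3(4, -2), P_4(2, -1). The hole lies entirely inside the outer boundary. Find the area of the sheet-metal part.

78.5

Outer boundary:
Σ = (-36) + (-23) + (-51) + (-42) + (-8) + (-8) = -168
Area = |Σ|/2 = 84.
Hole:
Apply the shoelace (surveyor's) formula: 2A = Σ (x_i·y_{i+1} − x_{i+1}·y_i), indices taken mod 4.
Σ = (15) + (6) + (0) + (-10) = 11
Area = |Σ|/2 = 5.5.
Net area = 84 − 5.5 = 78.5.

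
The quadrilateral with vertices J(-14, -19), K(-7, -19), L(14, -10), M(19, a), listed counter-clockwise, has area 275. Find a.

9

The doubled signed area Σ (x_i y_{i+1} − x_{i+1} y_i) is linear in a.
With a=0 it equals 298; the coefficient of a is 28 (from the two edges through M).
So 28·a + 298 = 2·275 = 550 ⇒ a = 9.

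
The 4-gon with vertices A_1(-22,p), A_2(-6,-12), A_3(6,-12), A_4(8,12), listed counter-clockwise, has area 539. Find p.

17

The doubled signed area Σ (x_i y_{i+1} − x_{i+1} y_i) is linear in p.
With p=0 it equals 840; the coefficient of p is 14 (from the two edges through A_1).
So 14·p + 840 = 2·539 = 1078 ⇒ p = 17.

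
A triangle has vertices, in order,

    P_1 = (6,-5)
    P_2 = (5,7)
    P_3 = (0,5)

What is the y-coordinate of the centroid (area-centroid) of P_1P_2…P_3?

Apply the shoelace (surveyor's) formula. First the cross-terms c_i = x_i·y_{i+1} − x_{i+1}·y_i:
  67, 25, -30  ⇒  2A = 62, A = 31.
Then Σ (y_i + y_{i+1})·c_i = 434, so ȳ = 434 / (6·31) = 7/3.

7/3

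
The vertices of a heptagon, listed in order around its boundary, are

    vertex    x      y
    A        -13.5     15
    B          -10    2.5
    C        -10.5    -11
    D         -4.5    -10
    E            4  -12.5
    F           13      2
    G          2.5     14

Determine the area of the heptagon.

A→B: (-13.5)(2.5) − (-10)(15) = 116.25
B→C: (-10)(-11) − (-10.5)(2.5) = 136.25
C→D: (-10.5)(-10) − (-4.5)(-11) = 55.5
D→E: (-4.5)(-12.5) − (4)(-10) = 96.25
E→F: (4)(2) − (13)(-12.5) = 170.5
F→G: (13)(14) − (2.5)(2) = 177
G→A: (2.5)(15) − (-13.5)(14) = 226.5
Σ = 978.25
Area = |Σ|/2 = 489.125.

489.125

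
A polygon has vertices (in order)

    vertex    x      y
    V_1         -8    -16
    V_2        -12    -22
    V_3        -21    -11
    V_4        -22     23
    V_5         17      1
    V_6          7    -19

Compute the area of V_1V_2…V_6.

1039

Σ = (-16) + (-330) + (-725) + (-413) + (-330) + (-264) = -2078
Area = |Σ|/2 = 1039.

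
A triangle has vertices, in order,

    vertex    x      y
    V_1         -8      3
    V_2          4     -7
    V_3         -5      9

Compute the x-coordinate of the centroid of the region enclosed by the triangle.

Apply the surveyor's formula. First the cross-terms c_i = x_i·y_{i+1} − x_{i+1}·y_i:
  44, 1, 57  ⇒  2A = 102, A = 51.
Then Σ (x_i + x_{i+1})·c_i = -918, so x̄ = -918 / (6·51) = -3.

-3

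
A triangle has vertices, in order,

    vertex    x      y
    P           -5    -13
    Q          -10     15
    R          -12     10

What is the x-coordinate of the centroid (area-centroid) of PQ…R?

-9

Apply Gauss's area formula. First the cross-terms c_i = x_i·y_{i+1} − x_{i+1}·y_i:
  -205, 80, 206  ⇒  2A = 81, A = 40.5.
Then Σ (x_i + x_{i+1})·c_i = -2187, so x̄ = -2187 / (6·40.5) = -9.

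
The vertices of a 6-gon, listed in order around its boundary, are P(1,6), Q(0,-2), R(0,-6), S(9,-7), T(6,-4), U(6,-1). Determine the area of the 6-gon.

P→Q: (1)(-2) − (0)(6) = -2
Q→R: (0)(-6) − (0)(-2) = 0
R→S: (0)(-7) − (9)(-6) = 54
S→T: (9)(-4) − (6)(-7) = 6
T→U: (6)(-1) − (6)(-4) = 18
U→P: (6)(6) − (1)(-1) = 37
Σ = 113
Area = |Σ|/2 = 56.5.

56.5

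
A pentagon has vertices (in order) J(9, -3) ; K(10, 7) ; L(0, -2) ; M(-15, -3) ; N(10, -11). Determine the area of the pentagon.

Cross-terms: 93, -20, -30, 195, 69  ⇒  Σ = 307
Area = |Σ|/2 = 153.5.

153.5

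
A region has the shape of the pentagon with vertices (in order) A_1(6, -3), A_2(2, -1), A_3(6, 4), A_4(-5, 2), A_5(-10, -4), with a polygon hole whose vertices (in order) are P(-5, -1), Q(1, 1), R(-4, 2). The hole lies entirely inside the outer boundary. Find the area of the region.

62

Outer boundary:
Cross-terms: 0, 14, 32, 40, 54  ⇒  Σ = 140
Area = |Σ|/2 = 70.
Hole:
Σ = (-4) + (6) + (14) = 16
Area = |Σ|/2 = 8.
Net area = 70 − 8 = 62.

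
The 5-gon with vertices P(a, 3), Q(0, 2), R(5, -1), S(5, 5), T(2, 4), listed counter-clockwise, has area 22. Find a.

The doubled signed area Σ (x_i y_{i+1} − x_{i+1} y_i) is linear in a.
With a=0 it equals 36; the coefficient of a is -2 (from the two edges through P).
So -2·a + 36 = 2·22 = 44 ⇒ a = -4.

-4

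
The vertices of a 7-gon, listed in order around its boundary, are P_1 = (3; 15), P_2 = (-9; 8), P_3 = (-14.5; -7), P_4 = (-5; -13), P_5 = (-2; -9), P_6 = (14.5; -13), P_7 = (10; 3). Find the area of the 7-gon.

490.75

Apply the shoelace formula: 2A = Σ (x_i·y_{i+1} − x_{i+1}·y_i), indices taken mod 7.
Cross-terms: 159, 179, 153.5, 19, 156.5, 173.5, 141  ⇒  Σ = 981.5
Area = |Σ|/2 = 490.75.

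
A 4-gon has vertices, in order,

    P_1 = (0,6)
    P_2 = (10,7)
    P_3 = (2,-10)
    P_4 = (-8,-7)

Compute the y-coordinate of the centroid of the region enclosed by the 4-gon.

Apply Gauss's area formula. First the cross-terms c_i = x_i·y_{i+1} − x_{i+1}·y_i:
  -60, -114, -94, -48  ⇒  2A = -316, A = -158.
Then Σ (y_i + y_{i+1})·c_i = 1208, so ȳ = 1208 / (6·(-158)) = -302/237.

-302/237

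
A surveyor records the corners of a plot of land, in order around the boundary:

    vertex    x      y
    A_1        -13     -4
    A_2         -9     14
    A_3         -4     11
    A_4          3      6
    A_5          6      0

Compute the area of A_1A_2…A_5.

189

Apply the surveyor's formula: 2A = Σ (x_i·y_{i+1} − x_{i+1}·y_i), indices taken mod 5.
A_1→A_2: (-13)(14) − (-9)(-4) = -218
A_2→A_3: (-9)(11) − (-4)(14) = -43
A_3→A_4: (-4)(6) − (3)(11) = -57
A_4→A_5: (3)(0) − (6)(6) = -36
A_5→A_1: (6)(-4) − (-13)(0) = -24
Σ = -378
Area = |Σ|/2 = 189.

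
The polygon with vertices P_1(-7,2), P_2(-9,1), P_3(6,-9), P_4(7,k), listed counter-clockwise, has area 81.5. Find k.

The doubled signed area Σ (x_i y_{i+1} − x_{i+1} y_i) is linear in k.
With k=0 it equals 163; the coefficient of k is 13 (from the two edges through P_4).
So 13·k + 163 = 2·81.5 = 163 ⇒ k = 0.

0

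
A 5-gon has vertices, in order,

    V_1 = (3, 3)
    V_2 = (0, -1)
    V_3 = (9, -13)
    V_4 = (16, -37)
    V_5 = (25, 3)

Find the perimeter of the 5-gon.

|V_1V_2| = √((-3)² + (-4)²) = √25 = 5
|V_2V_3| = √((9)² + (-12)²) = √225 = 15
|V_3V_4| = √((7)² + (-24)²) = √625 = 25
|V_4V_5| = √((9)² + (40)²) = √1681 = 41
|V_5V_1| = √((-22)² + (0)²) = √484 = 22
Perimeter = 5 + 15 + 25 + 41 + 22 = 108.

108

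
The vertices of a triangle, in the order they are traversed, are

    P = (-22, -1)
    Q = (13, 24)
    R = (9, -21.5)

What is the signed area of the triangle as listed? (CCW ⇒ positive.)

-746.25

Σ = (-515) + (-495.5) + (-482) = -1492.5
Signed area = Σ/2 = -746.25 (negative ⇒ clockwise traversal).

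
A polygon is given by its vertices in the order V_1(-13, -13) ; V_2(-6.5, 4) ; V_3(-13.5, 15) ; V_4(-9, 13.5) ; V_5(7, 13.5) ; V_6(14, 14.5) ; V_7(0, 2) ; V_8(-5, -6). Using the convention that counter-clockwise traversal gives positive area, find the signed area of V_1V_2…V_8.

Apply the shoelace (surveyor's) formula: 2A = Σ (x_i·y_{i+1} − x_{i+1}·y_i), indices taken mod 8.
V_1→V_2: (-13)(4) − (-6.5)(-13) = -136.5
V_2→V_3: (-6.5)(15) − (-13.5)(4) = -43.5
V_3→V_4: (-13.5)(13.5) − (-9)(15) = -47.25
V_4→V_5: (-9)(13.5) − (7)(13.5) = -216
V_5→V_6: (7)(14.5) − (14)(13.5) = -87.5
V_6→V_7: (14)(2) − (0)(14.5) = 28
V_7→V_8: (0)(-6) − (-5)(2) = 10
V_8→V_1: (-5)(-13) − (-13)(-6) = -13
Σ = -505.75
Signed area = Σ/2 = -252.875 (negative ⇒ clockwise traversal).

-252.875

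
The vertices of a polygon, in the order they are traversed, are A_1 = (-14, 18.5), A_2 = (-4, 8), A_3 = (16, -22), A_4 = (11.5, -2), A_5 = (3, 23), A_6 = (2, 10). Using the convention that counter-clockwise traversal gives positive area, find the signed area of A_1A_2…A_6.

287.25

Σ = (-38) + (-40) + (221) + (270.5) + (-16) + (177) = 574.5
Signed area = Σ/2 = 287.25 (positive ⇒ counter-clockwise traversal).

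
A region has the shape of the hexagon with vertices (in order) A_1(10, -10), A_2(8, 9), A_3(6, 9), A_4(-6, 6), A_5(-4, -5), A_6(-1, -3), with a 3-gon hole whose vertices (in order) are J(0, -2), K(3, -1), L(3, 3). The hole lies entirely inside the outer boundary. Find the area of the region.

Outer boundary:
A_1→A_2: (10)(9) − (8)(-10) = 170
A_2→A_3: (8)(9) − (6)(9) = 18
A_3→A_4: (6)(6) − (-6)(9) = 90
A_4→A_5: (-6)(-5) − (-4)(6) = 54
A_5→A_6: (-4)(-3) − (-1)(-5) = 7
A_6→A_1: (-1)(-10) − (10)(-3) = 40
Σ = 379
Area = |Σ|/2 = 189.5.
Hole:
Σ = (6) + (12) + (-6) = 12
Area = |Σ|/2 = 6.
Net area = 189.5 − 6 = 183.5.

183.5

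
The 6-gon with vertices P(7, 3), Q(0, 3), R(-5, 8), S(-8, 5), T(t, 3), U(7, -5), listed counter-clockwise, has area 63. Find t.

-4

Write out the shoelace sum; only the two edges meeting at T involve t:
2·Area = [((-8)·3 − t·5) + (t·(-5) − 7·3)] + 131
       = -10·t + 86 = 126
⇒ t = -4.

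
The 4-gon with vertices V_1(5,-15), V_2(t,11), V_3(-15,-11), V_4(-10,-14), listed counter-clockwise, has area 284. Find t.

Write out the shoelace sum; only the two edges meeting at V_2 involve t:
2·Area = [(5·11 − t·(-15)) + (t·(-11) − (-15)·11)] + 320
       = 4·t + 540 = 568
⇒ t = 7.

7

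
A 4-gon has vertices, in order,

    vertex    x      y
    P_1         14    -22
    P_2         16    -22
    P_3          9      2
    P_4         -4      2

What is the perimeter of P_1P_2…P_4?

|P_1P_2| = √((2)² + (0)²) = √4 = 2
|P_2P_3| = √((-7)² + (24)²) = √625 = 25
|P_3P_4| = √((-13)² + (0)²) = √169 = 13
|P_4P_1| = √((18)² + (-24)²) = √900 = 30
Perimeter = 2 + 25 + 13 + 30 = 70.

70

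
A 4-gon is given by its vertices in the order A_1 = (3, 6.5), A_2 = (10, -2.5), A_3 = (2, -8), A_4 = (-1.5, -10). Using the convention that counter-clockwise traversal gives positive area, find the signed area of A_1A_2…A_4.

Cross-terms: -72.5, -75, -32, 20.25  ⇒  Σ = -159.25
Signed area = Σ/2 = -79.625 (negative ⇒ clockwise traversal).

-79.625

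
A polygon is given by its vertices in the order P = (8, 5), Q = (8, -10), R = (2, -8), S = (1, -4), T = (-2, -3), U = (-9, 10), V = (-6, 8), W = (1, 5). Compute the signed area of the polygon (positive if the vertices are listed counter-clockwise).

Apply the surveyor's formula: 2A = Σ (x_i·y_{i+1} − x_{i+1}·y_i), indices taken mod 8.
Cross-terms: -120, -44, 0, -11, -47, -12, -38, -35  ⇒  Σ = -307
Signed area = Σ/2 = -153.5 (negative ⇒ clockwise traversal).

-153.5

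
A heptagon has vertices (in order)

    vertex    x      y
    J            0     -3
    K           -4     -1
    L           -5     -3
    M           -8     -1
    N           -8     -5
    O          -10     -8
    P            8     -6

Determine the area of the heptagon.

Apply the surveyor's formula: 2A = Σ (x_i·y_{i+1} − x_{i+1}·y_i), indices taken mod 7.
J→K: (0)(-1) − (-4)(-3) = -12
K→L: (-4)(-3) − (-5)(-1) = 7
L→M: (-5)(-1) − (-8)(-3) = -19
M→N: (-8)(-5) − (-8)(-1) = 32
N→O: (-8)(-8) − (-10)(-5) = 14
O→P: (-10)(-6) − (8)(-8) = 124
P→J: (8)(-3) − (0)(-6) = -24
Σ = 122
Area = |Σ|/2 = 61.

61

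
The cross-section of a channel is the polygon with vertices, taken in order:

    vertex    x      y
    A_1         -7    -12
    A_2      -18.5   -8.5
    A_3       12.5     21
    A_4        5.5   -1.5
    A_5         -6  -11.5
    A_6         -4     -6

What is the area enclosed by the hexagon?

327.625

Apply the shoelace formula: 2A = Σ (x_i·y_{i+1} − x_{i+1}·y_i), indices taken mod 6.
Cross-terms: -162.5, -282.25, -134.25, -72.25, -10, 6  ⇒  Σ = -655.25
Area = |Σ|/2 = 327.625.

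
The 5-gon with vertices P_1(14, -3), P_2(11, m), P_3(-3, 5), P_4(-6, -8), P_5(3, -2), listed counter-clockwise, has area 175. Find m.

Write out the shoelace sum; only the two edges meeting at P_2 involve m:
2·Area = [(14·m − 11·(-3)) + (11·5 − (-3)·m)] + 109
       = 17·m + 197 = 350
⇒ m = 9.

9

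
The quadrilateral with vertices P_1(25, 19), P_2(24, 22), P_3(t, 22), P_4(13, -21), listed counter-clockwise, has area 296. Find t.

12

The doubled signed area Σ (x_i y_{i+1} − x_{i+1} y_i) is linear in t.
With t=0 it equals 1108; the coefficient of t is -43 (from the two edges through P_3).
So -43·t + 1108 = 2·296 = 592 ⇒ t = 12.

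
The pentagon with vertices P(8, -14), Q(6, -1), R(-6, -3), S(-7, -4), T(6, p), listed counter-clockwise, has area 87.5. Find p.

-12

Write out the shoelace sum; only the two edges meeting at T involve p:
2·Area = [((-7)·p − 6·(-4)) + (6·(-14) − 8·p)] + 55
       = -15·p + -5 = 175
⇒ p = -12.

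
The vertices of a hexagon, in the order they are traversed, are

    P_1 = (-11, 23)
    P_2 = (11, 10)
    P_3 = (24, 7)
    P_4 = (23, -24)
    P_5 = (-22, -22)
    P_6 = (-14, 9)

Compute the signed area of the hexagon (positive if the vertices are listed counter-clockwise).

-1513

Apply the surveyor's formula: 2A = Σ (x_i·y_{i+1} − x_{i+1}·y_i), indices taken mod 6.
P_1→P_2: (-11)(10) − (11)(23) = -363
P_2→P_3: (11)(7) − (24)(10) = -163
P_3→P_4: (24)(-24) − (23)(7) = -737
P_4→P_5: (23)(-22) − (-22)(-24) = -1034
P_5→P_6: (-22)(9) − (-14)(-22) = -506
P_6→P_1: (-14)(23) − (-11)(9) = -223
Σ = -3026
Signed area = Σ/2 = -1513 (negative ⇒ clockwise traversal).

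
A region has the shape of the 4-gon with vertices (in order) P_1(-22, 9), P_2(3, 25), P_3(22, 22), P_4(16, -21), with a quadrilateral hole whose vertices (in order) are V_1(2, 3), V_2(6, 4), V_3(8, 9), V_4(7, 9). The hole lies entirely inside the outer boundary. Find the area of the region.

Outer boundary:
Apply the shoelace (surveyor's) formula: 2A = Σ (x_i·y_{i+1} − x_{i+1}·y_i), indices taken mod 4.
P_1→P_2: (-22)(25) − (3)(9) = -577
P_2→P_3: (3)(22) − (22)(25) = -484
P_3→P_4: (22)(-21) − (16)(22) = -814
P_4→P_1: (16)(9) − (-22)(-21) = -318
Σ = -2193
Area = |Σ|/2 = 1096.5.
Hole:
Apply the shoelace formula: 2A = Σ (x_i·y_{i+1} − x_{i+1}·y_i), indices taken mod 4.
Σ = (-10) + (22) + (9) + (3) = 24
Area = |Σ|/2 = 12.
Net area = 1096.5 − 12 = 1084.5.

1084.5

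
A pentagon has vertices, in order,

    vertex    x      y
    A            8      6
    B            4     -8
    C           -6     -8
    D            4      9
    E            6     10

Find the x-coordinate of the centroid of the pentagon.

67/31

Apply the shoelace formula. First the cross-terms c_i = x_i·y_{i+1} − x_{i+1}·y_i:
  -88, -80, -22, -14, -44  ⇒  2A = -248, A = -124.
Then Σ (x_i + x_{i+1})·c_i = -1608, so x̄ = -1608 / (6·(-124)) = 67/31.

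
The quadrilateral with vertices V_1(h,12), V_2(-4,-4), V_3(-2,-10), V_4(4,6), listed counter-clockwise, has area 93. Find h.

-3

The doubled signed area Σ (x_i y_{i+1} − x_{i+1} y_i) is linear in h.
With h=0 it equals 156; the coefficient of h is -10 (from the two edges through V_1).
So -10·h + 156 = 2·93 = 186 ⇒ h = -3.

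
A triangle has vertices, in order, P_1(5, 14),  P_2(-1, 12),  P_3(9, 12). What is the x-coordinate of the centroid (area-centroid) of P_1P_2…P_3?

Apply the shoelace (surveyor's) formula. First the cross-terms c_i = x_i·y_{i+1} − x_{i+1}·y_i:
  74, -120, 66  ⇒  2A = 20, A = 10.
Then Σ (x_i + x_{i+1})·c_i = 260, so x̄ = 260 / (6·10) = 13/3.

13/3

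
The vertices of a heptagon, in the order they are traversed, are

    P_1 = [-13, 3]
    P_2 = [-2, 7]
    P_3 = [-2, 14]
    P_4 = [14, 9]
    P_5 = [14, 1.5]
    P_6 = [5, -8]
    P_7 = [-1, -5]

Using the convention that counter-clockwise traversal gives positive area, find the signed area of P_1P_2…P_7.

Apply Gauss's area formula: 2A = Σ (x_i·y_{i+1} − x_{i+1}·y_i), indices taken mod 7.
Σ = (-85) + (-14) + (-214) + (-105) + (-119.5) + (-33) + (-68) = -638.5
Signed area = Σ/2 = -319.25 (negative ⇒ clockwise traversal).

-319.25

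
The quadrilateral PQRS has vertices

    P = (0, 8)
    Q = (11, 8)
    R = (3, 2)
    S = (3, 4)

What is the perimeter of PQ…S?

28

|PQ| = √((11)² + (0)²) = √121 = 11
|QR| = √((-8)² + (-6)²) = √100 = 10
|RS| = √((0)² + (2)²) = √4 = 2
|SP| = √((-3)² + (4)²) = √25 = 5
Perimeter = 11 + 10 + 2 + 5 = 28.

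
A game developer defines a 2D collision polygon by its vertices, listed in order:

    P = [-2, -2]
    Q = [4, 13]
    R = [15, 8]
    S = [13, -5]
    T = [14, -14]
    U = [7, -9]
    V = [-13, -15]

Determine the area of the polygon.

363

Σ = (-18) + (-163) + (-179) + (-112) + (-28) + (-222) + (-4) = -726
Area = |Σ|/2 = 363.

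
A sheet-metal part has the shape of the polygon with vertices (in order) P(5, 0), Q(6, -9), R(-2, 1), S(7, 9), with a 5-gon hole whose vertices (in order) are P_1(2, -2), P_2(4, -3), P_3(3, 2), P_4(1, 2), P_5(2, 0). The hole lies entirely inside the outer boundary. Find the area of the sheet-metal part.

56

Outer boundary:
Apply the shoelace (surveyor's) formula: 2A = Σ (x_i·y_{i+1} − x_{i+1}·y_i), indices taken mod 4.
Σ = (-45) + (-12) + (-25) + (-45) = -127
Area = |Σ|/2 = 63.5.
Hole:
P_1→P_2: (2)(-3) − (4)(-2) = 2
P_2→P_3: (4)(2) − (3)(-3) = 17
P_3→P_4: (3)(2) − (1)(2) = 4
P_4→P_5: (1)(0) − (2)(2) = -4
P_5→P_1: (2)(-2) − (2)(0) = -4
Σ = 15
Area = |Σ|/2 = 7.5.
Net area = 63.5 − 7.5 = 56.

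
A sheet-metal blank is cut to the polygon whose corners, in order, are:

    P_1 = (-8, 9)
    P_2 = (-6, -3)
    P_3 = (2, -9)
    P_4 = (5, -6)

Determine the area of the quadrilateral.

84

Apply Gauss's area formula: 2A = Σ (x_i·y_{i+1} − x_{i+1}·y_i), indices taken mod 4.
P_1→P_2: (-8)(-3) − (-6)(9) = 78
P_2→P_3: (-6)(-9) − (2)(-3) = 60
P_3→P_4: (2)(-6) − (5)(-9) = 33
P_4→P_1: (5)(9) − (-8)(-6) = -3
Σ = 168
Area = |Σ|/2 = 84.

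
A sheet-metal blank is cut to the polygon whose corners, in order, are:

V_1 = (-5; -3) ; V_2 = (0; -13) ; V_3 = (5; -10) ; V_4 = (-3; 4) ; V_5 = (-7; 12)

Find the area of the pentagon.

Apply the shoelace (surveyor's) formula: 2A = Σ (x_i·y_{i+1} − x_{i+1}·y_i), indices taken mod 5.
Cross-terms: 65, 65, -10, -8, 81  ⇒  Σ = 193
Area = |Σ|/2 = 96.5.

96.5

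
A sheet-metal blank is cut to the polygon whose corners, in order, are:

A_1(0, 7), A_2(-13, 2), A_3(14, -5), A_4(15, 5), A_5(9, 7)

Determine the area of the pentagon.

198

Apply the surveyor's formula: 2A = Σ (x_i·y_{i+1} − x_{i+1}·y_i), indices taken mod 5.
A_1→A_2: (0)(2) − (-13)(7) = 91
A_2→A_3: (-13)(-5) − (14)(2) = 37
A_3→A_4: (14)(5) − (15)(-5) = 145
A_4→A_5: (15)(7) − (9)(5) = 60
A_5→A_1: (9)(7) − (0)(7) = 63
Σ = 396
Area = |Σ|/2 = 198.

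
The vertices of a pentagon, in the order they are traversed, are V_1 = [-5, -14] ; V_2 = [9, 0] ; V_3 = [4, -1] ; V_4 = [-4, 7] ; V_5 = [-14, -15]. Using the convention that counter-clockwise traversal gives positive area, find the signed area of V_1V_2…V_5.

210

Apply the shoelace formula: 2A = Σ (x_i·y_{i+1} − x_{i+1}·y_i), indices taken mod 5.
Cross-terms: 126, -9, 24, 158, 121  ⇒  Σ = 420
Signed area = Σ/2 = 210 (positive ⇒ counter-clockwise traversal).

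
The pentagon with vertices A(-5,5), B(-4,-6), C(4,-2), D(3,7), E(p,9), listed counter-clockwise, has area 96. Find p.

-2

Write out the shoelace sum; only the two edges meeting at E involve p:
2·Area = [(3·9 − p·7) + (p·5 − (-5)·9)] + 116
       = -2·p + 188 = 192
⇒ p = -2.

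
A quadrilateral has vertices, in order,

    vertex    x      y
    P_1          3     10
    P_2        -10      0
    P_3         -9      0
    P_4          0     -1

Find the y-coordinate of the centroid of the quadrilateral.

509/168

Apply the shoelace (surveyor's) formula. First the cross-terms c_i = x_i·y_{i+1} − x_{i+1}·y_i:
  100, 0, 9, 3  ⇒  2A = 112, A = 56.
Then Σ (y_i + y_{i+1})·c_i = 1018, so ȳ = 1018 / (6·56) = 509/168.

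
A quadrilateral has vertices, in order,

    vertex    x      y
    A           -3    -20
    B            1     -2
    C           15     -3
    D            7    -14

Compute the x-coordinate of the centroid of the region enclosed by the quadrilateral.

Apply the surveyor's formula. First the cross-terms c_i = x_i·y_{i+1} − x_{i+1}·y_i:
  26, 27, -189, -182  ⇒  2A = -318, A = -159.
Then Σ (x_i + x_{i+1})·c_i = -4506, so x̄ = -4506 / (6·(-159)) = 751/159.

751/159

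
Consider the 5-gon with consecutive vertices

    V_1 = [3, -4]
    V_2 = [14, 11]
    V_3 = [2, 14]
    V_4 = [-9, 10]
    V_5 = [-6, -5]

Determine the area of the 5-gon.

276.5

Σ = (89) + (174) + (146) + (105) + (39) = 553
Area = |Σ|/2 = 276.5.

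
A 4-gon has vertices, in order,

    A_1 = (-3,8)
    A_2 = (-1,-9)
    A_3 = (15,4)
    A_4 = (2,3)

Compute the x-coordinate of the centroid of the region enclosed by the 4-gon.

383/114

Apply the shoelace formula. First the cross-terms c_i = x_i·y_{i+1} − x_{i+1}·y_i:
  35, 131, 37, 25  ⇒  2A = 228, A = 114.
Then Σ (x_i + x_{i+1})·c_i = 2298, so x̄ = 2298 / (6·114) = 383/114.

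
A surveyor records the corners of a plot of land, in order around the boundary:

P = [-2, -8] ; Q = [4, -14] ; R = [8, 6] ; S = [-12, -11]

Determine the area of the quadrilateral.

Apply the shoelace (surveyor's) formula: 2A = Σ (x_i·y_{i+1} − x_{i+1}·y_i), indices taken mod 4.
P→Q: (-2)(-14) − (4)(-8) = 60
Q→R: (4)(6) − (8)(-14) = 136
R→S: (8)(-11) − (-12)(6) = -16
S→P: (-12)(-8) − (-2)(-11) = 74
Σ = 254
Area = |Σ|/2 = 127.

127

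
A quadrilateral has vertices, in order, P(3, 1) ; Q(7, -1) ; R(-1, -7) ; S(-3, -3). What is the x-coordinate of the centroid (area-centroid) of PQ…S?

Apply the surveyor's formula. First the cross-terms c_i = x_i·y_{i+1} − x_{i+1}·y_i:
  -10, -50, -18, 6  ⇒  2A = -72, A = -36.
Then Σ (x_i + x_{i+1})·c_i = -328, so x̄ = -328 / (6·(-36)) = 41/27.

41/27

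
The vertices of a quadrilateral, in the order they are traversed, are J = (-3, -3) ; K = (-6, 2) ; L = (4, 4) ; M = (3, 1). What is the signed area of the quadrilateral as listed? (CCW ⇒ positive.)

Apply Gauss's area formula: 2A = Σ (x_i·y_{i+1} − x_{i+1}·y_i), indices taken mod 4.
Cross-terms: -24, -32, -8, -6  ⇒  Σ = -70
Signed area = Σ/2 = -35 (negative ⇒ clockwise traversal).

-35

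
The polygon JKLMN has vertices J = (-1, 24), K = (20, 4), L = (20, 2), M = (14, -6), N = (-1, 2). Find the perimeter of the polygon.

|JK| = √((21)² + (-20)²) = √841 = 29
|KL| = √((0)² + (-2)²) = √4 = 2
|LM| = √((-6)² + (-8)²) = √100 = 10
|MN| = √((-15)² + (8)²) = √289 = 17
|NJ| = √((0)² + (22)²) = √484 = 22
Perimeter = 29 + 2 + 10 + 17 + 22 = 80.

80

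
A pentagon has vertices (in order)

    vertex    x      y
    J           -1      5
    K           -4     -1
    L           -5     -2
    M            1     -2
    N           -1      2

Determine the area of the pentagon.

Apply the shoelace (surveyor's) formula: 2A = Σ (x_i·y_{i+1} − x_{i+1}·y_i), indices taken mod 5.
Cross-terms: 21, 3, 12, 0, -3  ⇒  Σ = 33
Area = |Σ|/2 = 16.5.

16.5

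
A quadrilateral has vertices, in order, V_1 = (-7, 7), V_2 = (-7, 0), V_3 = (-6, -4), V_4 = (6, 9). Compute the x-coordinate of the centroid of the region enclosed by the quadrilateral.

-385/152

Apply the surveyor's formula. First the cross-terms c_i = x_i·y_{i+1} − x_{i+1}·y_i:
  49, 28, -30, 105  ⇒  2A = 152, A = 76.
Then Σ (x_i + x_{i+1})·c_i = -1155, so x̄ = -1155 / (6·76) = -385/152.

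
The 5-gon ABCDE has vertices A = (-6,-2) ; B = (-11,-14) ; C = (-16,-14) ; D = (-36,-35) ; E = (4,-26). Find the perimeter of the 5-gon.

|AB| = √((-5)² + (-12)²) = √169 = 13
|BC| = √((-5)² + (0)²) = √25 = 5
|CD| = √((-20)² + (-21)²) = √841 = 29
|DE| = √((40)² + (9)²) = √1681 = 41
|EA| = √((-10)² + (24)²) = √676 = 26
Perimeter = 13 + 5 + 29 + 41 + 26 = 114.

114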